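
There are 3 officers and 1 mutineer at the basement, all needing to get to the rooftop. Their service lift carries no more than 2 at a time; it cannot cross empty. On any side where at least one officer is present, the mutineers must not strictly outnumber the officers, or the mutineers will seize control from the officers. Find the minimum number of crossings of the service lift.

Counting alone: each trip to the rooftop takes at most 2 across and each return brings at least 1 back, so after t trips out (and t−1 returns) at most 2t − (t−1) of the 4 are across; that first reaches 4 at t = 3, so at least 5 crossings are needed.
The plan below uses exactly 5 crossings, so it is optimal:
1. 1 officer and 1 mutineer → the rooftop.  (the basement: 2O 0M; the rooftop: 1O 1M)
2. 1 mutineer ← the basement.  (the basement: 2O 1M; the rooftop: 1O 0M)
3. 1 officer and 1 mutineer → the rooftop.  (the basement: 1O 0M; the rooftop: 2O 1M)
4. 1 mutineer ← the basement.  (the basement: 1O 1M; the rooftop: 2O 0M)
5. 1 officer and 1 mutineer → the rooftop.  (the basement: 0O 0M; the rooftop: 3O 1M)

5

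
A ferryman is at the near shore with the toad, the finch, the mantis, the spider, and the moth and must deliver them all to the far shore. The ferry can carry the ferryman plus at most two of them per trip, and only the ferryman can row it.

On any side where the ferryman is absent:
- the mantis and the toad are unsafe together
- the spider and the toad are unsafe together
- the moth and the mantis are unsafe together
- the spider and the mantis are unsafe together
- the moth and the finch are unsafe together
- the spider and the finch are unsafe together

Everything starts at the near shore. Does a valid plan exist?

No

Whatever the first load, the items left behind include a forbidden pair without the ferryman. No opening move is safe, so no plan exists.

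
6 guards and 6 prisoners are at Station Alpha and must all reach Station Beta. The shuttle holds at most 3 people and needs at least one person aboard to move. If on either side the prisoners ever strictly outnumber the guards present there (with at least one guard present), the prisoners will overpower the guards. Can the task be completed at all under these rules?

Following every safe sequence of crossings from the start, the most of the 12 that can be at Station Beta as the shuttle arrives there on crossings 1, 3, 5 is 3, 5, 6 respectively; the best ever achieved is 6 of 12.
From crossing 7 on, no configuration arises that was not already reachable earlier: only 17 distinct safe configurations (who is on which side, and where the shuttle is) can ever be reached, none of them has everyone across, and every continuation just revisits them. They are: 0 guards + 0 prisoners across (shuttle back at the start); 0 guards + 1 prisoner across (shuttle there); 0 guards + 1 prisoner across (shuttle back at the start); 0 guards + 2 prisoners across (shuttle there); 0 guards + 2 prisoners across (shuttle back at the start); 0 guards + 3 prisoners across (shuttle there); 0 guards + 3 prisoners across (shuttle back at the start); 0 guards + 4 prisoners across (shuttle there); 0 guards + 4 prisoners across (shuttle back at the start); 0 guards + 5 prisoners across (shuttle there); 0 guards + 5 prisoners across (shuttle back at the start); 0 guards + 6 prisoners across (shuttle there); 1 guard + 1 prisoner across (shuttle there); 1 guard + 1 prisoner across (shuttle back at the start); 2 guards + 2 prisoners across (shuttle there); 2 guards + 2 prisoners across (shuttle back at the start); 3 guards + 3 prisoners across (shuttle there). So no valid plan exists.

No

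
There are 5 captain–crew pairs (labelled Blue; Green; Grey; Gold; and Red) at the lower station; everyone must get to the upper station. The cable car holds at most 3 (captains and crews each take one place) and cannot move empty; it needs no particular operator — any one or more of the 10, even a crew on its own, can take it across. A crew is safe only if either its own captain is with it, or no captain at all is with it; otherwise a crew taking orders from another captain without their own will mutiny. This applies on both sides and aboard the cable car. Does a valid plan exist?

Yes

1. captain Blue and crew Blue cross → the upper station.
2. captain Blue crosses ← the lower station.
3. crew Gold, crew Green, and crew Grey cross → the upper station.
4. crew Blue crosses ← the lower station.
5. captain Gold, captain Green, and captain Grey cross → the upper station.
6. captain Green and crew Green cross ← the lower station.
7. captain Blue, captain Green, and captain Red cross → the upper station.
8. crew Grey crosses ← the lower station.
9. crew Blue and crew Green cross → the upper station.
10. crew Blue crosses ← the lower station.
11. crew Blue, crew Grey, and crew Red cross → the upper station.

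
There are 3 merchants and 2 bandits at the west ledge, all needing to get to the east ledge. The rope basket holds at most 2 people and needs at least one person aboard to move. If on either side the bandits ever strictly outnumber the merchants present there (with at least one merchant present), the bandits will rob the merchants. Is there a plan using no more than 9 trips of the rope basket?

Yes — this plan uses 7 crossings (≤ 9):
1. 2 bandits → the east ledge.  (the west ledge: 3M 0B; the east ledge: 0M 2B)
2. 1 bandit ← the west ledge.  (the west ledge: 3M 1B; the east ledge: 0M 1B)
3. 2 merchants → the east ledge.  (the west ledge: 1M 1B; the east ledge: 2M 1B)
4. 1 merchant ← the west ledge.  (the west ledge: 2M 1B; the east ledge: 1M 1B)
5. 1 merchant and 1 bandit → the east ledge.  (the west ledge: 1M 0B; the east ledge: 2M 2B)
6. 1 bandit ← the west ledge.  (the west ledge: 1M 1B; the east ledge: 2M 1B)
7. 1 merchant and 1 bandit → the east ledge.  (the west ledge: 0M 0B; the east ledge: 3M 2B)

Yes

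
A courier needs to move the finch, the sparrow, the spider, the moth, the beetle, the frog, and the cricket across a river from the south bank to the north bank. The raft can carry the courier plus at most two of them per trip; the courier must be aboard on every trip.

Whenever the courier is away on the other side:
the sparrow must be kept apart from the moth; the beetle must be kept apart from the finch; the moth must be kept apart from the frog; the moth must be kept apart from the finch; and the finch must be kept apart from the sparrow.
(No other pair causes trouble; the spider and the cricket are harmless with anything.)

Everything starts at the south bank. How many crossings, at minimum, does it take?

11

Counting alone: the courier can take at most 2 across per trip to the north bank, so moving all 7 needs at least 4 loaded trips out, with a return between consecutive ones — at least 7 crossings.
The safety rule pushes this higher. Following every safe sequence of crossings, the most of the 7 that can be at the north bank as the raft arrives there on crossings 7, 9 is 5, 6 respectively — never all 7.
So no plan with fewer than 11 crossings exists, and this one achieves 11:
1. Courier goes to the north bank with the finch and the moth.
2. Courier goes back to the south bank with the finch.
3. Courier goes to the north bank with the finch and the spider.
4. Courier goes back to the south bank with the finch.
5. Courier goes to the north bank with the beetle and the finch.
6. Courier goes back to the south bank with the finch.
7. Courier goes to the north bank with the cricket and the finch.
8. Courier goes back to the south bank with the finch.
9. Courier goes to the north bank with the frog and the sparrow.
10. Courier goes back to the south bank with the moth.
11. Courier goes to the north bank with the finch and the moth.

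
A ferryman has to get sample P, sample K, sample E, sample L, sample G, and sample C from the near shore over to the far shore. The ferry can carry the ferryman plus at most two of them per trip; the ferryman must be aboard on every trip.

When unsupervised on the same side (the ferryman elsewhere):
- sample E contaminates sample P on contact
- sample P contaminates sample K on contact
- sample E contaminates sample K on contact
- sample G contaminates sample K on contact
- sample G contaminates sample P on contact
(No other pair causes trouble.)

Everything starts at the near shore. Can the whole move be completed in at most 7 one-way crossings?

No

Counting alone: the ferryman can take at most 2 across per trip to the far shore, so moving all 6 needs at least 3 loaded trips out, with a return between consecutive ones — at least 5 crossings.
The safety rule pushes this higher. Following every safe sequence of crossings, the most of the 6 that can be at the far shore as the ferry arrives there on crossings 5, 7 is 4, 5 respectively — never all 6.
So the move cannot be finished within 7 crossings. (The shortest complete plan takes 9:)
1. Ferryman goes to the far shore with sample K and sample P.
2. Ferryman goes back to the near shore with sample P.
3. Ferryman goes to the far shore with sample L and sample P.
4. Ferryman goes back to the near shore with sample P.
5. Ferryman goes to the far shore with sample C and sample P.
6. Ferryman goes back to the near shore with sample P.
7. Ferryman goes to the far shore with sample E and sample G.
8. Ferryman goes back to the near shore with sample K.
9. Ferryman goes to the far shore with sample K and sample P.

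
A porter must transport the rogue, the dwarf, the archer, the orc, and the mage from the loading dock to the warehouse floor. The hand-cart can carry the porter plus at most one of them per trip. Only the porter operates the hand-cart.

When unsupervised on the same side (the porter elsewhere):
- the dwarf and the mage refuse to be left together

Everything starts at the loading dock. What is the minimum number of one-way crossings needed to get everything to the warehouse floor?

Counting alone: the porter can take at most 1 across per trip to the warehouse floor, so moving all 5 needs at least 5 loaded trips out, with a return between consecutive ones — at least 9 crossings.
The plan below uses exactly 9 crossings, so it is optimal:
1. Porter goes to the warehouse floor with the dwarf.
2. Porter goes back to the loading dock alone.
3. Porter goes to the warehouse floor with the rogue.
4. Porter goes back to the loading dock alone.
5. Porter goes to the warehouse floor with the archer.
6. Porter goes back to the loading dock alone.
7. Porter goes to the warehouse floor with the orc.
8. Porter goes back to the loading dock alone.
9. Porter goes to the warehouse floor with the mage.

9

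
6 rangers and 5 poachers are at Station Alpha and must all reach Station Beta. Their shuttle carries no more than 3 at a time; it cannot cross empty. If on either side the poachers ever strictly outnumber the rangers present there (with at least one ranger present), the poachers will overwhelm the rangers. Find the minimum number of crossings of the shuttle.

9

Counting alone: each trip to Station Beta takes at most 3 across and each return brings at least 1 back, so after t trips out (and t−1 returns) at most 3t − (t−1) of the 11 are across; that first reaches 11 at t = 5, so at least 9 crossings are needed.
The plan below uses exactly 9 crossings, so it is optimal:
1. 3 poachers → Station Beta.  (Station Alpha: 6R 2P; Station Beta: 0R 3P)
2. 1 poacher ← Station Alpha.  (Station Alpha: 6R 3P; Station Beta: 0R 2P)
3. 3 rangers → Station Beta.  (Station Alpha: 3R 3P; Station Beta: 3R 2P)
4. 1 ranger ← Station Alpha.  (Station Alpha: 4R 3P; Station Beta: 2R 2P)
5. 2 rangers and 1 poacher → Station Beta.  (Station Alpha: 2R 2P; Station Beta: 4R 3P)
6. 1 ranger ← Station Alpha.  (Station Alpha: 3R 2P; Station Beta: 3R 3P)
7. 2 rangers and 1 poacher → Station Beta.  (Station Alpha: 1R 1P; Station Beta: 5R 4P)
8. 1 ranger ← Station Alpha.  (Station Alpha: 2R 1P; Station Beta: 4R 4P)
9. 2 rangers and 1 poacher → Station Beta.  (Station Alpha: 0R 0P; Station Beta: 6R 5P)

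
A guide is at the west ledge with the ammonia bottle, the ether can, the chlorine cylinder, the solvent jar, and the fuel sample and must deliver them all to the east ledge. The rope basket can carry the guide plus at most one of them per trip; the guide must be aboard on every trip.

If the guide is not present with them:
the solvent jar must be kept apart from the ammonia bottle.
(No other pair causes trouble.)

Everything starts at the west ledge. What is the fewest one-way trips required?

9

Counting alone: the guide can take at most 1 across per trip to the east ledge, so moving all 5 needs at least 5 loaded trips out, with a return between consecutive ones — at least 9 crossings.
The plan below uses exactly 9 crossings, so it is optimal:
1. Guide goes to the east ledge with the ammonia bottle.  [the west ledge: the chlorine cylinder, the ether can, the fuel sample, the solvent jar | the east ledge: the ammonia bottle]
2. Guide goes back to the west ledge alone.  [the west ledge: the chlorine cylinder, the ether can, the fuel sample, the solvent jar | the east ledge: the ammonia bottle]
3. Guide goes to the east ledge with the ether can.  [the west ledge: the chlorine cylinder, the fuel sample, the solvent jar | the east ledge: the ammonia bottle, the ether can]
4. Guide goes back to the west ledge alone.  [the west ledge: the chlorine cylinder, the fuel sample, the solvent jar | the east ledge: the ammonia bottle, the ether can]
5. Guide goes to the east ledge with the chlorine cylinder.  [the west ledge: the fuel sample, the solvent jar | the east ledge: the ammonia bottle, the chlorine cylinder, the ether can]
6. Guide goes back to the west ledge alone.  [the west ledge: the fuel sample, the solvent jar | the east ledge: the ammonia bottle, the chlorine cylinder, the ether can]
7. Guide goes to the east ledge with the fuel sample.  [the west ledge: the solvent jar | the east ledge: the ammonia bottle, the chlorine cylinder, the ether can, the fuel sample]
8. Guide goes back to the west ledge alone.  [the west ledge: the solvent jar | the east ledge: the ammonia bottle, the chlorine cylinder, the ether can, the fuel sample]
9. Guide goes to the east ledge with the solvent jar.  [the west ledge: — | the east ledge: the ammonia bottle, the chlorine cylinder, the ether can, the fuel sample, the solvent jar]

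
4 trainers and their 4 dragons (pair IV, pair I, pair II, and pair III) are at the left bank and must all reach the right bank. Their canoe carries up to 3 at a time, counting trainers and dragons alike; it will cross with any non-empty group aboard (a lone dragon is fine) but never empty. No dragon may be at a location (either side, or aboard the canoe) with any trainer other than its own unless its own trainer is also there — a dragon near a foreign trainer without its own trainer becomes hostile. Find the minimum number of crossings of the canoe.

9

Counting alone: each trip to the right bank takes at most 3 across and each return brings at least 1 back, so after t trips out (and t−1 returns) at most 3t − (t−1) of the 8 are across; that first reaches 8 at t = 4, so at least 7 crossings are needed.
The safety rule pushes this higher. Following every safe sequence of crossings, the most of the 8 that can be at the right bank as the canoe arrives there on crossing 7 is 7 — never all 8.
So no plan with fewer than 9 crossings exists, and this one achieves 9:
1. dragon IV and trainer IV cross → the right bank.
2. trainer IV crosses ← the left bank.
3. dragon I, trainer I, and trainer IV cross → the right bank.
4. dragon IV and trainer IV cross ← the left bank.
5. trainer II, trainer III, and trainer IV cross → the right bank.
6. dragon I crosses ← the left bank.
7. dragon I and dragon IV cross → the right bank.
8. dragon IV crosses ← the left bank.
9. dragon II, dragon III, and dragon IV cross → the right bank.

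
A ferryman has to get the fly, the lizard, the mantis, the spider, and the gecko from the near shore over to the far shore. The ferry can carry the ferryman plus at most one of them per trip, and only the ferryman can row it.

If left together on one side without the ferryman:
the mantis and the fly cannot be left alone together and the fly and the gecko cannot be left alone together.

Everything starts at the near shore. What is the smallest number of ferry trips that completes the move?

Counting alone: the ferryman can take at most 1 across per trip to the far shore, so moving all 5 needs at least 5 loaded trips out, with a return between consecutive ones — at least 9 crossings.
The safety rule pushes this higher. Following every safe sequence of crossings, the most of the 5 that can be at the far shore as the ferry arrives there on crossing 9 is 4 — never all 5.
So no plan with fewer than 11 crossings exists, and this one achieves 11:
1. Ferryman goes to the far shore with the fly.
2. Ferryman goes back to the near shore alone.
3. Ferryman goes to the far shore with the lizard.
4. Ferryman goes back to the near shore alone.
5. Ferryman goes to the far shore with the mantis.
6. Ferryman goes back to the near shore with the fly.
7. Ferryman goes to the far shore with the gecko.
8. Ferryman goes back to the near shore alone.
9. Ferryman goes to the far shore with the spider.
10. Ferryman goes back to the near shore alone.
11. Ferryman goes to the far shore with the fly.

11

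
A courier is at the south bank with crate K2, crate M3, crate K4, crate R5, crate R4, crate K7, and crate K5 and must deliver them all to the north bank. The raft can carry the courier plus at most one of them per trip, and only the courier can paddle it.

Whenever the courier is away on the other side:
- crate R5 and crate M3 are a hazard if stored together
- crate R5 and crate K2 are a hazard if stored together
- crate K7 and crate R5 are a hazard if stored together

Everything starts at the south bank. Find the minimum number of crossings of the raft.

Following every safe sequence of crossings from the start, the most of the 7 that can be at the north bank as the raft arrives there on crossings 1, 3, 5, 7, 9 is 1, 2, 3, 4, 5 respectively; the best ever achieved is 5 of 7.
From crossing 11 on, no configuration arises that was not already reachable earlier: only 72 distinct safe configurations (who is on which side, and where the raft is) can ever be reached, none of them has everyone across, and every continuation just revisits them. So no valid plan exists.

impossible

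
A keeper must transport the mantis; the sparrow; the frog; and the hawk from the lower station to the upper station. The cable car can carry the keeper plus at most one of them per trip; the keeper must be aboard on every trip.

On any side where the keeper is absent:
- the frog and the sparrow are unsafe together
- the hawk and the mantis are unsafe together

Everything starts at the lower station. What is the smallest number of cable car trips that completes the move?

Whatever the first load, the items left behind include a forbidden pair without the keeper. No opening move is safe, so no plan exists.

impossible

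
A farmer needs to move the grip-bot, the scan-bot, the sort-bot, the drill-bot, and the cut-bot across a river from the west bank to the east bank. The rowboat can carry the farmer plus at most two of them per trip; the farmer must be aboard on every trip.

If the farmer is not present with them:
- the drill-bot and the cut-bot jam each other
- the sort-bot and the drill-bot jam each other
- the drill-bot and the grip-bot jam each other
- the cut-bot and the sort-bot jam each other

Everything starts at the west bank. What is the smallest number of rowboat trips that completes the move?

7

Counting alone: the farmer can take at most 2 across per trip to the east bank, so moving all 5 needs at least 3 loaded trips out, with a return between consecutive ones — at least 5 crossings.
The safety rule pushes this higher. Following every safe sequence of crossings, the most of the 5 that can be at the east bank as the rowboat arrives there on crossing 5 is 4 — never all 5.
So no plan with fewer than 7 crossings exists, and this one achieves 7:
1. Farmer goes to the east bank with the drill-bot and the sort-bot.
2. Farmer goes back to the west bank with the sort-bot.
3. Farmer goes to the east bank with the grip-bot and the sort-bot.
4. Farmer goes back to the west bank with the drill-bot.
5. Farmer goes to the east bank with the drill-bot and the scan-bot.
6. Farmer goes back to the west bank with the drill-bot.
7. Farmer goes to the east bank with the cut-bot and the drill-bot.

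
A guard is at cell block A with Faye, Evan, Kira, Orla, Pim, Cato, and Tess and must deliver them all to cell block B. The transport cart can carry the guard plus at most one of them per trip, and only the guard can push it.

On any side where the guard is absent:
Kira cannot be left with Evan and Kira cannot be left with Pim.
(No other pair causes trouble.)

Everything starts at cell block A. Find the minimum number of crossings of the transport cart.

Counting alone: the guard can take at most 1 across per trip to cell block B, so moving all 7 needs at least 7 loaded trips out, with a return between consecutive ones — at least 13 crossings.
The safety rule pushes this higher. Following every safe sequence of crossings, the most of the 7 that can be at cell block B as the transport cart arrives there on crossing 13 is 6 — never all 7.
So no plan with fewer than 15 crossings exists, and this one achieves 15:
1. Guard goes to cell block B with Kira.
2. Guard goes back to cell block A alone.
3. Guard goes to cell block B with Faye.
4. Guard goes back to cell block A alone.
5. Guard goes to cell block B with Evan.
6. Guard goes back to cell block A with Kira.
7. Guard goes to cell block B with Pim.
8. Guard goes back to cell block A alone.
9. Guard goes to cell block B with Orla.
10. Guard goes back to cell block A alone.
11. Guard goes to cell block B with Cato.
12. Guard goes back to cell block A alone.
13. Guard goes to cell block B with Tess.
14. Guard goes back to cell block A alone.
15. Guard goes to cell block B with Kira.

15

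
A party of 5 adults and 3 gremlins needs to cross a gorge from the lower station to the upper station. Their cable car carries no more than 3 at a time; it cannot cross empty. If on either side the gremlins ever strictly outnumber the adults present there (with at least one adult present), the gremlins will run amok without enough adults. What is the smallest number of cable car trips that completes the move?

Counting alone: each trip to the upper station takes at most 3 across and each return brings at least 1 back, so after t trips out (and t−1 returns) at most 3t − (t−1) of the 8 are across; that first reaches 8 at t = 4, so at least 7 crossings are needed.
The plan below uses exactly 7 crossings, so it is optimal:
1. 2 gremlins → the upper station.  (the lower station: 5A 1G; the upper station: 0A 2G)
2. 1 gremlin ← the lower station.  (the lower station: 5A 2G; the upper station: 0A 1G)
3. 2 adults and 1 gremlin → the upper station.  (the lower station: 3A 1G; the upper station: 2A 2G)
4. 1 gremlin ← the lower station.  (the lower station: 3A 2G; the upper station: 2A 1G)
5. 1 adult and 2 gremlins → the upper station.  (the lower station: 2A 0G; the upper station: 3A 3G)
6. 1 gremlin ← the lower station.  (the lower station: 2A 1G; the upper station: 3A 2G)
7. 2 adults and 1 gremlin → the upper station.  (the lower station: 0A 0G; the upper station: 5A 3G)

7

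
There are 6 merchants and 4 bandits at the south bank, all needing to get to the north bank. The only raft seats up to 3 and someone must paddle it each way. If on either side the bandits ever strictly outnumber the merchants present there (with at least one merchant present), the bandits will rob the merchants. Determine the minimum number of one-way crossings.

9

Counting alone: each trip to the north bank takes at most 3 across and each return brings at least 1 back, so after t trips out (and t−1 returns) at most 3t − (t−1) of the 10 are across; that first reaches 10 at t = 5, so at least 9 crossings are needed.
The plan below uses exactly 9 crossings, so it is optimal:
1. 2 bandits → the north bank.  (the south bank: 6M 2B; the north bank: 0M 2B)
2. 1 bandit ← the south bank.  (the south bank: 6M 3B; the north bank: 0M 1B)
3. 3 bandits → the north bank.  (the south bank: 6M 0B; the north bank: 0M 4B)
4. 1 bandit ← the south bank.  (the south bank: 6M 1B; the north bank: 0M 3B)
5. 3 merchants → the north bank.  (the south bank: 3M 1B; the north bank: 3M 3B)
6. 1 bandit ← the south bank.  (the south bank: 3M 2B; the north bank: 3M 2B)
7. 1 merchant and 2 bandits → the north bank.  (the south bank: 2M 0B; the north bank: 4M 4B)
8. 1 bandit ← the south bank.  (the south bank: 2M 1B; the north bank: 4M 3B)
9. 2 merchants and 1 bandit → the north bank.  (the south bank: 0M 0B; the north bank: 6M 4B)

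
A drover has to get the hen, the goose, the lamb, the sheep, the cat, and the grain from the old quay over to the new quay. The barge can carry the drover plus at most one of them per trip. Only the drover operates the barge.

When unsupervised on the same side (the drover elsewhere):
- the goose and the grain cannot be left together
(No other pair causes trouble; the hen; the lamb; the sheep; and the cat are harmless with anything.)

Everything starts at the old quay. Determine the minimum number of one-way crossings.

11

Counting alone: the drover can take at most 1 across per trip to the new quay, so moving all 6 needs at least 6 loaded trips out, with a return between consecutive ones — at least 11 crossings.
The plan below uses exactly 11 crossings, so it is optimal:
1. Drover goes to the new quay with the goose.  [the old quay: the cat, the grain, the hen, the lamb, the sheep | the new quay: the goose]
2. Drover goes back to the old quay alone.  [the old quay: the cat, the grain, the hen, the lamb, the sheep | the new quay: the goose]
3. Drover goes to the new quay with the hen.  [the old quay: the cat, the grain, the lamb, the sheep | the new quay: the goose, the hen]
4. Drover goes back to the old quay alone.  [the old quay: the cat, the grain, the lamb, the sheep | the new quay: the goose, the hen]
5. Drover goes to the new quay with the lamb.  [the old quay: the cat, the grain, the sheep | the new quay: the goose, the hen, the lamb]
6. Drover goes back to the old quay alone.  [the old quay: the cat, the grain, the sheep | the new quay: the goose, the hen, the lamb]
7. Drover goes to the new quay with the sheep.  [the old quay: the cat, the grain | the new quay: the goose, the hen, the lamb, the sheep]
8. Drover goes back to the old quay alone.  [the old quay: the cat, the grain | the new quay: the goose, the hen, the lamb, the sheep]
9. Drover goes to the new quay with the cat.  [the old quay: the grain | the new quay: the cat, the goose, the hen, the lamb, the sheep]
10. Drover goes back to the old quay alone.  [the old quay: the grain | the new quay: the cat, the goose, the hen, the lamb, the sheep]
11. Drover goes to the new quay with the grain.  [the old quay: — | the new quay: the cat, the goose, the grain, the hen, the lamb, the sheep]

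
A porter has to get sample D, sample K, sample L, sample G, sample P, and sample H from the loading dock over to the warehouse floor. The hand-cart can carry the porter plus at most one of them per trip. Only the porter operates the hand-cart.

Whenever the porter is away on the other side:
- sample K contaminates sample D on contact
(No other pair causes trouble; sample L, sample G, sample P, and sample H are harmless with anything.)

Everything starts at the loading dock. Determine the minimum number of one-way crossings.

Counting alone: the porter can take at most 1 across per trip to the warehouse floor, so moving all 6 needs at least 6 loaded trips out, with a return between consecutive ones — at least 11 crossings.
The plan below uses exactly 11 crossings, so it is optimal:
1. Porter goes to the warehouse floor with sample D.  [the loading dock: sample G, sample H, sample K, sample L, sample P | the warehouse floor: sample D]
2. Porter goes back to the loading dock alone.  [the loading dock: sample G, sample H, sample K, sample L, sample P | the warehouse floor: sample D]
3. Porter goes to the warehouse floor with sample L.  [the loading dock: sample G, sample H, sample K, sample P | the warehouse floor: sample D, sample L]
4. Porter goes back to the loading dock alone.  [the loading dock: sample G, sample H, sample K, sample P | the warehouse floor: sample D, sample L]
5. Porter goes to the warehouse floor with sample G.  [the loading dock: sample H, sample K, sample P | the warehouse floor: sample D, sample G, sample L]
6. Porter goes back to the loading dock alone.  [the loading dock: sample H, sample K, sample P | the warehouse floor: sample D, sample G, sample L]
7. Porter goes to the warehouse floor with sample P.  [the loading dock: sample H, sample K | the warehouse floor: sample D, sample G, sample L, sample P]
8. Porter goes back to the loading dock alone.  [the loading dock: sample H, sample K | the warehouse floor: sample D, sample G, sample L, sample P]
9. Porter goes to the warehouse floor with sample H.  [the loading dock: sample K | the warehouse floor: sample D, sample G, sample H, sample L, sample P]
10. Porter goes back to the loading dock alone.  [the loading dock: sample K | the warehouse floor: sample D, sample G, sample H, sample L, sample P]
11. Porter goes to the warehouse floor with sample K.  [the loading dock: — | the warehouse floor: sample D, sample G, sample H, sample K, sample L, sample P]

11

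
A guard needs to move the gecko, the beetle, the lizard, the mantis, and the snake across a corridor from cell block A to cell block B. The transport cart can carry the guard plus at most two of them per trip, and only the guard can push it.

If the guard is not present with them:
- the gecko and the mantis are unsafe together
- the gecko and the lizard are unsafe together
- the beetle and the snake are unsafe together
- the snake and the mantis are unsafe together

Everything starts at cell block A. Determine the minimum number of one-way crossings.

7

Counting alone: the guard can take at most 2 across per trip to cell block B, so moving all 5 needs at least 3 loaded trips out, with a return between consecutive ones — at least 5 crossings.
The safety rule pushes this higher. Following every safe sequence of crossings, the most of the 5 that can be at cell block B as the transport cart arrives there on crossing 5 is 4 — never all 5.
So no plan with fewer than 7 crossings exists, and this one achieves 7:
1. Guard goes to cell block B with the gecko and the snake.  [cell block A: the beetle, the lizard, the mantis | cell block B: the gecko, the snake]
2. Guard goes back to cell block A alone.  [cell block A: the beetle, the lizard, the mantis | cell block B: the gecko, the snake]
3. Guard goes to cell block B with the beetle.  [cell block A: the lizard, the mantis | cell block B: the beetle, the gecko, the snake]
4. Guard goes back to cell block A with the snake.  [cell block A: the lizard, the mantis, the snake | cell block B: the beetle, the gecko]
5. Guard goes to cell block B with the lizard and the mantis.  [cell block A: the snake | cell block B: the beetle, the gecko, the lizard, the mantis]
6. Guard goes back to cell block A with the gecko.  [cell block A: the gecko, the snake | cell block B: the beetle, the lizard, the mantis]
7. Guard goes to cell block B with the gecko and the snake.  [cell block A: — | cell block B: the beetle, the gecko, the lizard, the mantis, the snake]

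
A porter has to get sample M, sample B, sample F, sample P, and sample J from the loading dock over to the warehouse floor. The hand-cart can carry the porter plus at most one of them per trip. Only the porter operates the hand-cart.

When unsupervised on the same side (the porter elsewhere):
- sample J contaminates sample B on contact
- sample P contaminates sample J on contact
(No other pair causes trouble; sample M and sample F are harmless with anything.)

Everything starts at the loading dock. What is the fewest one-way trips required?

Counting alone: the porter can take at most 1 across per trip to the warehouse floor, so moving all 5 needs at least 5 loaded trips out, with a return between consecutive ones — at least 9 crossings.
The safety rule pushes this higher. Following every safe sequence of crossings, the most of the 5 that can be at the warehouse floor as the hand-cart arrives there on crossing 9 is 4 — never all 5.
So no plan with fewer than 11 crossings exists, and this one achieves 11:
1. Porter goes to the warehouse floor with sample J.  [the loading dock: sample B, sample F, sample M, sample P | the warehouse floor: sample J]
2. Porter goes back to the loading dock alone.  [the loading dock: sample B, sample F, sample M, sample P | the warehouse floor: sample J]
3. Porter goes to the warehouse floor with sample M.  [the loading dock: sample B, sample F, sample P | the warehouse floor: sample J, sample M]
4. Porter goes back to the loading dock alone.  [the loading dock: sample B, sample F, sample P | the warehouse floor: sample J, sample M]
5. Porter goes to the warehouse floor with sample B.  [the loading dock: sample F, sample P | the warehouse floor: sample B, sample J, sample M]
6. Porter goes back to the loading dock with sample J.  [the loading dock: sample F, sample J, sample P | the warehouse floor: sample B, sample M]
7. Porter goes to the warehouse floor with sample P.  [the loading dock: sample F, sample J | the warehouse floor: sample B, sample M, sample P]
8. Porter goes back to the loading dock alone.  [the loading dock: sample F, sample J | the warehouse floor: sample B, sample M, sample P]
9. Porter goes to the warehouse floor with sample F.  [the loading dock: sample J | the warehouse floor: sample B, sample F, sample M, sample P]
10. Porter goes back to the loading dock alone.  [the loading dock: sample J | the warehouse floor: sample B, sample F, sample M, sample P]
11. Porter goes to the warehouse floor with sample J.  [the loading dock: — | the warehouse floor: sample B, sample F, sample J, sample M, sample P]

11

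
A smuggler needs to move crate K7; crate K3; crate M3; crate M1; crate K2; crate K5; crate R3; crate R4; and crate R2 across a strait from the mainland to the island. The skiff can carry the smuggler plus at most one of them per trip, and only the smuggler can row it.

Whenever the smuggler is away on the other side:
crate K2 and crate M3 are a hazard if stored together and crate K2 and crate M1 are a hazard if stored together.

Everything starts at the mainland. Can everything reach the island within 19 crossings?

Yes — this plan uses 19 crossings (≤ 19):
1. Smuggler goes to the island with crate K2.
2. Smuggler goes back to the mainland alone.
3. Smuggler goes to the island with crate K7.
4. Smuggler goes back to the mainland alone.
5. Smuggler goes to the island with crate K3.
6. Smuggler goes back to the mainland alone.
7. Smuggler goes to the island with crate M3.
8. Smuggler goes back to the mainland with crate K2.
9. Smuggler goes to the island with crate M1.
10. Smuggler goes back to the mainland alone.
11. Smuggler goes to the island with crate K5.
12. Smuggler goes back to the mainland alone.
13. Smuggler goes to the island with crate R3.
14. Smuggler goes back to the mainland alone.
15. Smuggler goes to the island with crate R4.
16. Smuggler goes back to the mainland alone.
17. Smuggler goes to the island with crate R2.
18. Smuggler goes back to the mainland alone.
19. Smuggler goes to the island with crate K2.

Yes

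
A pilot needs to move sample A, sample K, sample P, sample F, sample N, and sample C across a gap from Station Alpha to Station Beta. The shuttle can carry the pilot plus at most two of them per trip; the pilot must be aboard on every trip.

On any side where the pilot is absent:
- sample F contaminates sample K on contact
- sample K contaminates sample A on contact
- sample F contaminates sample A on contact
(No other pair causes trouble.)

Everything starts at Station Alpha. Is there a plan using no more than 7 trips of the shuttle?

No

Counting alone: the pilot can take at most 2 across per trip to Station Beta, so moving all 6 needs at least 3 loaded trips out, with a return between consecutive ones — at least 5 crossings.
The safety rule pushes this higher. Following every safe sequence of crossings, the most of the 6 that can be at Station Beta as the shuttle arrives there on crossings 5, 7 is 4, 5 respectively — never all 6.
So the move cannot be finished within 7 crossings. (The shortest complete plan takes 9:)
1. Pilot goes to Station Beta with sample A and sample K.
2. Pilot goes back to Station Alpha with sample A.
3. Pilot goes to Station Beta with sample A and sample P.
4. Pilot goes back to Station Alpha with sample A.
5. Pilot goes to Station Beta with sample A and sample N.
6. Pilot goes back to Station Alpha with sample A.
7. Pilot goes to Station Beta with sample A and sample C.
8. Pilot goes back to Station Alpha with sample A.
9. Pilot goes to Station Beta with sample A and sample F.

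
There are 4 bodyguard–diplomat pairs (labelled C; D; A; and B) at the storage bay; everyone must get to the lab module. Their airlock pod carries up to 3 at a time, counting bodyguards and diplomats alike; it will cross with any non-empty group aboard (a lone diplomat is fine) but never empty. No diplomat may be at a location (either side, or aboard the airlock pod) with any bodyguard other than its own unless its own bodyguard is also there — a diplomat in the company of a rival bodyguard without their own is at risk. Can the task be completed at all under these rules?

Yes

1. bodyguard C and diplomat C cross → the lab module.
2. bodyguard C crosses ← the storage bay.
3. bodyguard C, bodyguard D, and diplomat D cross → the lab module.
4. bodyguard C and diplomat C cross ← the storage bay.
5. bodyguard A, bodyguard B, and bodyguard C cross → the lab module.
6. diplomat D crosses ← the storage bay.
7. diplomat C and diplomat D cross → the lab module.
8. diplomat C crosses ← the storage bay.
9. diplomat A, diplomat B, and diplomat C cross → the lab module.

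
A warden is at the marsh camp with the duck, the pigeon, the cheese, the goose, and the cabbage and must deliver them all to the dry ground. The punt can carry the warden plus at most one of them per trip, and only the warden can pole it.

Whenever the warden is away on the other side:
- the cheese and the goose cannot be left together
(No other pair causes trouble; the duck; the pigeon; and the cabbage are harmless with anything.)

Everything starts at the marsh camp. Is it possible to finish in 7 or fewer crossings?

Counting alone: the warden can take at most 1 across per trip to the dry ground, so moving all 5 needs at least 5 loaded trips out, with a return between consecutive ones — at least 9 crossings.
Since 7 < 9, 7 crossings cannot be enough. (The shortest complete plan in fact takes 9:)
1. Warden goes to the dry ground with the cheese.
2. Warden goes back to the marsh camp alone.
3. Warden goes to the dry ground with the duck.
4. Warden goes back to the marsh camp alone.
5. Warden goes to the dry ground with the pigeon.
6. Warden goes back to the marsh camp alone.
7. Warden goes to the dry ground with the cabbage.
8. Warden goes back to the marsh camp alone.
9. Warden goes to the dry ground with the goose.

No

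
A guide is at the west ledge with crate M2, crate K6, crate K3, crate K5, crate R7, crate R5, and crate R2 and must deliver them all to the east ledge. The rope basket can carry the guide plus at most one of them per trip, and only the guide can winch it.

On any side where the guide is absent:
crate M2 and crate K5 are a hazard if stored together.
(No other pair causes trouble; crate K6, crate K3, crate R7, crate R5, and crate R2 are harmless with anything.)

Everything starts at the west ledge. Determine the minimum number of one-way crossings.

Counting alone: the guide can take at most 1 across per trip to the east ledge, so moving all 7 needs at least 7 loaded trips out, with a return between consecutive ones — at least 13 crossings.
The plan below uses exactly 13 crossings, so it is optimal:
1. Guide goes to the east ledge with crate M2.  [the west ledge: crate K3, crate K5, crate K6, crate R2, crate R5, crate R7 | the east ledge: crate M2]
2. Guide goes back to the west ledge alone.  [the west ledge: crate K3, crate K5, crate K6, crate R2, crate R5, crate R7 | the east ledge: crate M2]
3. Guide goes to the east ledge with crate K6.  [the west ledge: crate K3, crate K5, crate R2, crate R5, crate R7 | the east ledge: crate K6, crate M2]
4. Guide goes back to the west ledge alone.  [the west ledge: crate K3, crate K5, crate R2, crate R5, crate R7 | the east ledge: crate K6, crate M2]
5. Guide goes to the east ledge with crate K3.  [the west ledge: crate K5, crate R2, crate R5, crate R7 | the east ledge: crate K3, crate K6, crate M2]
6. Guide goes back to the west ledge alone.  [the west ledge: crate K5, crate R2, crate R5, crate R7 | the east ledge: crate K3, crate K6, crate M2]
7. Guide goes to the east ledge with crate R7.  [the west ledge: crate K5, crate R2, crate R5 | the east ledge: crate K3, crate K6, crate M2, crate R7]
8. Guide goes back to the west ledge alone.  [the west ledge: crate K5, crate R2, crate R5 | the east ledge: crate K3, crate K6, crate M2, crate R7]
9. Guide goes to the east ledge with crate R5.  [the west ledge: crate K5, crate R2 | the east ledge: crate K3, crate K6, crate M2, crate R5, crate R7]
10. Guide goes back to the west ledge alone.  [the west ledge: crate K5, crate R2 | the east ledge: crate K3, crate K6, crate M2, crate R5, crate R7]
11. Guide goes to the east ledge with crate R2.  [the west ledge: crate K5 | the east ledge: crate K3, crate K6, crate M2, crate R2, crate R5, crate R7]
12. Guide goes back to the west ledge alone.  [the west ledge: crate K5 | the east ledge: crate K3, crate K6, crate M2, crate R2, crate R5, crate R7]
13. Guide goes to the east ledge with crate K5.  [the west ledge: — | the east ledge: crate K3, crate K5, crate K6, crate M2, crate R2, crate R5, crate R7]

13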